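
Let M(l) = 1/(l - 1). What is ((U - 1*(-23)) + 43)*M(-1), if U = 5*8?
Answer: -53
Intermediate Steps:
U = 40
M(l) = 1/(-1 + l)
((U - 1*(-23)) + 43)*M(-1) = ((40 - 1*(-23)) + 43)/(-1 - 1) = ((40 + 23) + 43)/(-2) = (63 + 43)*(-1/2) = 106*(-1/2) = -53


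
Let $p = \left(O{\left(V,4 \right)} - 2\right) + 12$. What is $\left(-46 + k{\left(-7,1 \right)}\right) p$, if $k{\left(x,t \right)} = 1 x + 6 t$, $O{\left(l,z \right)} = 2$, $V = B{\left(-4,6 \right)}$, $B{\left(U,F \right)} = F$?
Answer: $-564$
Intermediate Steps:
$V = 6$
$k{\left(x,t \right)} = x + 6 t$
$p = 12$ ($p = \left(2 - 2\right) + 12 = 0 + 12 = 12$)
$\left(-46 + k{\left(-7,1 \right)}\right) p = \left(-46 + \left(-7 + 6 \cdot 1\right)\right) 12 = \left(-46 + \left(-7 + 6\right)\right) 12 = \left(-46 - 1\right) 12 = \left(-47\right) 12 = -564$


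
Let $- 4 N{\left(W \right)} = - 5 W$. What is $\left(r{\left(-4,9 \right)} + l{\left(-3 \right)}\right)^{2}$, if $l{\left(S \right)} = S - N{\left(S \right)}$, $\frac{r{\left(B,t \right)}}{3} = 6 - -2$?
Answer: $\frac{9801}{16} \approx 612.56$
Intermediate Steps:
$N{\left(W \right)} = \frac{5 W}{4}$ ($N{\left(W \right)} = - \frac{\left(-5\right) W}{4} = \frac{5 W}{4}$)
$r{\left(B,t \right)} = 24$ ($r{\left(B,t \right)} = 3 \left(6 - -2\right) = 3 \left(6 + 2\right) = 3 \cdot 8 = 24$)
$l{\left(S \right)} = - \frac{S}{4}$ ($l{\left(S \right)} = S - \frac{5 S}{4} = - \frac{S}{4}$)
$\left(r{\left(-4,9 \right)} + l{\left(-3 \right)}\right)^{2} = \left(24 - - \frac{3}{4}\right)^{2} = \left(24 + \frac{3}{4}\right)^{2} = \left(\frac{99}{4}\right)^{2} = \frac{9801}{16}$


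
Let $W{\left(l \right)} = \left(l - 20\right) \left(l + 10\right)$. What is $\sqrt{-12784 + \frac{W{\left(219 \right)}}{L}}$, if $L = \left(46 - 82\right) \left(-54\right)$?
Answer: $\frac{5 i \sqrt{5953566}}{108} \approx 112.96 i$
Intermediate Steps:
$W{\left(l \right)} = \left(-20 + l\right) \left(10 + l\right)$
$L = 1944$ ($L = \left(-36\right) \left(-54\right) = 1944$)
$\sqrt{-12784 + \frac{W{\left(219 \right)}}{L}} = \sqrt{-12784 + \frac{-200 + 219^{2} - 2190}{1944}} = \sqrt{-12784 + \left(-200 + 47961 - 2190\right) \frac{1}{1944}} = \sqrt{-12784 + 45571 \cdot \frac{1}{1944}} = \sqrt{-12784 + \frac{45571}{1944}} = \sqrt{- \frac{24806525}{1944}} = \frac{5 i \sqrt{5953566}}{108}$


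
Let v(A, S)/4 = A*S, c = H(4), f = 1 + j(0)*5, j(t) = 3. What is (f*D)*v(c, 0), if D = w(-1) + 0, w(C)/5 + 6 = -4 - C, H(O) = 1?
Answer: 0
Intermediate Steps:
w(C) = -50 - 5*C (w(C) = -30 + 5*(-4 - C) = -30 + (-20 - 5*C) = -50 - 5*C)
f = 16 (f = 1 + 3*5 = 1 + 15 = 16)
D = -45 (D = (-50 - 5*(-1)) + 0 = (-50 + 5) + 0 = -45 + 0 = -45)
c = 1
v(A, S) = 4*A*S (v(A, S) = 4*(A*S) = 4*A*S)
(f*D)*v(c, 0) = (16*(-45))*(4*1*0) = -720*0 = 0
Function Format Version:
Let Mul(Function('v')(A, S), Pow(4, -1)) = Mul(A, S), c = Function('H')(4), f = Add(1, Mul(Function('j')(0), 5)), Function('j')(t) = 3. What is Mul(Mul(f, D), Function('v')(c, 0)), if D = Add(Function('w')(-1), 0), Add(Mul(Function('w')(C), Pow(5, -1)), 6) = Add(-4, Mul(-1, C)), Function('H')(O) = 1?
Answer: 0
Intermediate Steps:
Function('w')(C) = Add(-50, Mul(-5, C)) (Function('w')(C) = Add(-30, Mul(5, Add(-4, Mul(-1, C)))) = Add(-30, Add(-20, Mul(-5, C))) = Add(-50, Mul(-5, C)))
f = 16 (f = Add(1, Mul(3, 5)) = Add(1, 15) = 16)
D = -45 (D = Add(Add(-50, Mul(-5, -1)), 0) = Add(Add(-50, 5), 0) = Add(-45, 0) = -45)
c = 1
Function('v')(A, S) = Mul(4, A, S) (Function('v')(A, S) = Mul(4, Mul(A, S)) = Mul(4, A, S))
Mul(Mul(f, D), Function('v')(c, 0)) = Mul(Mul(16, -45), Mul(4, 1, 0)) = Mul(-720, 0) = 0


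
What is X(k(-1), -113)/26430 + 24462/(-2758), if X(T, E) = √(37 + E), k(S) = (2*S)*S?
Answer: -12231/1379 + I*√19/13215 ≈ -8.8695 + 0.00032984*I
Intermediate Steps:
k(S) = 2*S²
X(k(-1), -113)/26430 + 24462/(-2758) = √(37 - 113)/26430 + 24462/(-2758) = √(-76)*(1/26430) + 24462*(-1/2758) = (2*I*√19)*(1/26430) - 12231/1379 = I*√19/13215 - 12231/1379 = -12231/1379 + I*√19/13215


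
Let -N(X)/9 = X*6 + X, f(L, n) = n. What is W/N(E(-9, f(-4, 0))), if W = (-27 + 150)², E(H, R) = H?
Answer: 1681/63 ≈ 26.683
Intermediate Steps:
N(X) = -63*X (N(X) = -9*(X*6 + X) = -9*(6*X + X) = -63*X)
W = 15129 (W = 123² = 15129)
W/N(E(-9, f(-4, 0))) = 15129/((-63*(-9))) = 15129/567 = 15129*(1/567) = 1681/63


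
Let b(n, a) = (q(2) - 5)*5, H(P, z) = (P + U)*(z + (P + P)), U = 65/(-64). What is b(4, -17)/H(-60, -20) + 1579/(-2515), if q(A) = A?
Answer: -8656537/13749505 ≈ -0.62959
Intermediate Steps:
U = -65/64 (U = 65*(-1/64) = -65/64 ≈ -1.0156)
H(P, z) = (-65/64 + P)*(z + 2*P) (H(P, z) = (P - 65/64)*(z + (P + P)) = (-65/64 + P)*(z + 2*P))
b(n, a) = -15 (b(n, a) = (2 - 5)*5 = -3*5 = -15)
b(4, -17)/H(-60, -20) + 1579/(-2515) = -15/(2*(-60)**2 - 65/32*(-60) - 65/64*(-20) - 60*(-20)) + 1579/(-2515) = -15/(2*3600 + 975/8 + 325/16 + 1200) + 1579*(-1/2515) = -15/(7200 + 975/8 + 325/16 + 1200) - 1579/2515 = -15/136675/16 - 1579/2515 = -15*16/136675 - 1579/2515 = -48/27335 - 1579/2515 = -8656537/13749505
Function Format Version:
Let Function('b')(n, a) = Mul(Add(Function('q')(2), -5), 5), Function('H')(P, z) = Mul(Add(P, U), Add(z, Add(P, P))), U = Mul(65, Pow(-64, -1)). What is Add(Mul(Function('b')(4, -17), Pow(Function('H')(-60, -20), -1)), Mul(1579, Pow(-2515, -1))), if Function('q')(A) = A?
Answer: Rational(-8656537, 13749505) ≈ -0.62959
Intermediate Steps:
U = Rational(-65, 64) (U = Mul(65, Rational(-1, 64)) = Rational(-65, 64) ≈ -1.0156)
Function('H')(P, z) = Mul(Add(Rational(-65, 64), P), Add(z, Mul(2, P))) (Function('H')(P, z) = Mul(Add(P, Rational(-65, 64)), Add(z, Add(P, P))) = Mul(Add(Rational(-65, 64), P), Add(z, Mul(2, P))))
Function('b')(n, a) = -15 (Function('b')(n, a) = Mul(Add(2, -5), 5) = Mul(-3, 5) = -15)
Add(Mul(Function('b')(4, -17), Pow(Function('H')(-60, -20), -1)), Mul(1579, Pow(-2515, -1))) = Add(Mul(-15, Pow(Add(Mul(2, Pow(-60, 2)), Mul(Rational(-65, 32), -60), Mul(Rational(-65, 64), -20), Mul(-60, -20)), -1)), Mul(1579, Pow(-2515, -1))) = Add(Mul(-15, Pow(Add(Mul(2, 3600), Rational(975, 8), Rational(325, 16), 1200), -1)), Mul(1579, Rational(-1, 2515))) = Add(Mul(-15, Pow(Add(7200, Rational(975, 8), Rational(325, 16), 1200), -1)), Rational(-1579, 2515)) = Add(Mul(-15, Pow(Rational(136675, 16), -1)), Rational(-1579, 2515)) = Add(Mul(-15, Rational(16, 136675)), Rational(-1579, 2515)) = Add(Rational(-48, 27335), Rational(-1579, 2515)) = Rational(-8656537, 13749505)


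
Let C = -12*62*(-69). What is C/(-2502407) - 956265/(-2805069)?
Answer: 749654402557/2339808100361 ≈ 0.32039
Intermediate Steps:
C = 51336 (C = -744*(-69) = 51336)
C/(-2502407) - 956265/(-2805069) = 51336/(-2502407) - 956265/(-2805069) = 51336*(-1/2502407) - 956265*(-1/2805069) = -51336/2502407 + 318755/935023 = 749654402557/2339808100361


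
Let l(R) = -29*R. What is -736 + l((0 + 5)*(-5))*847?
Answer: 613339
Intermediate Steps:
-736 + l((0 + 5)*(-5))*847 = -736 - 29*(0 + 5)*(-5)*847 = -736 - 145*(-5)*847 = -736 - 29*(-25)*847 = -736 + 725*847 = -736 + 614075 = 613339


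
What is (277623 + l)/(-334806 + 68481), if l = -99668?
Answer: -35591/53265 ≈ -0.66819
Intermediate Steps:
(277623 + l)/(-334806 + 68481) = (277623 - 99668)/(-334806 + 68481) = 177955/(-266325) = 177955*(-1/266325) = -35591/53265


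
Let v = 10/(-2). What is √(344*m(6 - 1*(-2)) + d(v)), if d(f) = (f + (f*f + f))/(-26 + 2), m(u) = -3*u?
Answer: I*√132106/4 ≈ 90.866*I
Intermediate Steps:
v = -5 (v = 10*(-½) = -5)
d(f) = -f/12 - f²/24 (d(f) = (f + (f² + f))/(-24) = (f + (f + f²))*(-1/24) = (f² + 2*f)*(-1/24) = -f/12 - f²/24)
√(344*m(6 - 1*(-2)) + d(v)) = √(344*(-3*(6 - 1*(-2))) - 1/24*(-5)*(2 - 5)) = √(344*(-3*(6 + 2)) - 1/24*(-5)*(-3)) = √(344*(-3*8) - 5/8) = √(344*(-24) - 5/8) = √(-8256 - 5/8) = √(-66053/8) = I*√132106/4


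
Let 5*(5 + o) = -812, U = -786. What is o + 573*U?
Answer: -2252727/5 ≈ -4.5055e+5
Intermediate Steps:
o = -837/5 (o = -5 + (⅕)*(-812) = -5 - 812/5 = -837/5 ≈ -167.40)
o + 573*U = -837/5 + 573*(-786) = -837/5 - 450378 = -2252727/5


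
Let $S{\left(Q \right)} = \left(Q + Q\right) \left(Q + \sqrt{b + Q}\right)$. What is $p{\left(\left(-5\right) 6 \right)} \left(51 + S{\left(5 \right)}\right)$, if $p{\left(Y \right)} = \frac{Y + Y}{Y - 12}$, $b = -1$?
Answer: $\frac{1210}{7} \approx 172.86$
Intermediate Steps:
$S{\left(Q \right)} = 2 Q \left(Q + \sqrt{-1 + Q}\right)$ ($S{\left(Q \right)} = \left(Q + Q\right) \left(Q + \sqrt{-1 + Q}\right) = 2 Q \left(Q + \sqrt{-1 + Q}\right)$)
$p{\left(Y \right)} = \frac{2 Y}{-12 + Y}$
$p{\left(\left(-5\right) 6 \right)} \left(51 + S{\left(5 \right)}\right) = \frac{2 \left(\left(-5\right) 6\right)}{-12 - 30} \left(51 + 2 \cdot 5 \left(5 + \sqrt{-1 + 5}\right)\right) = 2 \left(-30\right) \frac{1}{-12 - 30} \left(51 + 2 \cdot 5 \left(5 + \sqrt{4}\right)\right) = 2 \left(-30\right) \frac{1}{-42} \left(51 + 2 \cdot 5 \left(5 + 2\right)\right) = 2 \left(-30\right) \left(- \frac{1}{42}\right) \left(51 + 2 \cdot 5 \cdot 7\right) = \frac{10 \left(51 + 70\right)}{7} = \frac{10}{7} \cdot 121 = \frac{1210}{7}$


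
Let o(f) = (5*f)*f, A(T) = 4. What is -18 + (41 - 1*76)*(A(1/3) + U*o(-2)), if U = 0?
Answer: -158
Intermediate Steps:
o(f) = 5*f²
-18 + (41 - 1*76)*(A(1/3) + U*o(-2)) = -18 + (41 - 1*76)*(4 + 0*(5*(-2)²)) = -18 + (41 - 76)*(4 + 0*(5*4)) = -18 - 35*(4 + 0*20) = -18 - 35*(4 + 0) = -18 - 35*4 = -18 - 140 = -158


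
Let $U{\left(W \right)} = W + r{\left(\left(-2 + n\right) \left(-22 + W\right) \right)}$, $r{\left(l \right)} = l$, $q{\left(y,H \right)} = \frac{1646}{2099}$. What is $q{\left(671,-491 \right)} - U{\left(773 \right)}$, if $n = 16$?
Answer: $- \frac{23689767}{2099} \approx -11286.0$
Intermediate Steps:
$q{\left(y,H \right)} = \frac{1646}{2099}$ ($q{\left(y,H \right)} = 1646 \cdot \frac{1}{2099} = \frac{1646}{2099}$)
$U{\left(W \right)} = -308 + 15 W$ ($U{\left(W \right)} = W + \left(-2 + 16\right) \left(-22 + W\right) = W + 14 \left(-22 + W\right) = W + \left(-308 + 14 W\right) = -308 + 15 W$)
$q{\left(671,-491 \right)} - U{\left(773 \right)} = \frac{1646}{2099} - \left(-308 + 15 \cdot 773\right) = \frac{1646}{2099} - \left(-308 + 11595\right) = \frac{1646}{2099} - 11287 = - \frac{23689767}{2099}$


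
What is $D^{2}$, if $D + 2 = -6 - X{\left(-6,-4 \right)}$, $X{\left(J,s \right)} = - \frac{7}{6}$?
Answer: $\frac{1681}{36} \approx 46.694$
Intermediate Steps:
$X{\left(J,s \right)} = - \frac{7}{6}$ ($X{\left(J,s \right)} = \left(-7\right) \frac{1}{6} = - \frac{7}{6}$)
$D = - \frac{41}{6}$ ($D = -2 - \frac{29}{6} = - \frac{41}{6} \approx -6.8333$)
$D^{2} = \left(- \frac{41}{6}\right)^{2} = \frac{1681}{36}$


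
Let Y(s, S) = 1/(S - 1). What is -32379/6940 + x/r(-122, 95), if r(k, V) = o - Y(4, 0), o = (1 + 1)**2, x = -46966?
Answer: -65221187/6940 ≈ -9397.9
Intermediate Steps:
Y(s, S) = 1/(-1 + S)
o = 4 (o = 2**2 = 4)
r(k, V) = 5 (r(k, V) = 4 - 1/(-1 + 0) = 4 - 1/(-1) = 4 - 1*(-1) = 4 + 1 = 5)
-32379/6940 + x/r(-122, 95) = -32379/6940 - 46966/5 = -65221187/6940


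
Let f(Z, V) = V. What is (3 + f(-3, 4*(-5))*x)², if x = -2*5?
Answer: 41209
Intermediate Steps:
x = -10
(3 + f(-3, 4*(-5))*x)² = (3 + (4*(-5))*(-10))² = (3 - 20*(-10))² = (3 + 200)² = 203² = 41209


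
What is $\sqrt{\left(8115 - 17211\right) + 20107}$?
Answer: $11 \sqrt{91} \approx 104.93$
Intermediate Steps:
$\sqrt{\left(8115 - 17211\right) + 20107} = \sqrt{-9096 + 20107} = \sqrt{11011} = 11 \sqrt{91}$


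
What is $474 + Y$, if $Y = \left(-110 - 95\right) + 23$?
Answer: $292$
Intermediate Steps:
$Y = -182$ ($Y = -205 + 23 = -182$)
$474 + Y = 474 - 182 = 292$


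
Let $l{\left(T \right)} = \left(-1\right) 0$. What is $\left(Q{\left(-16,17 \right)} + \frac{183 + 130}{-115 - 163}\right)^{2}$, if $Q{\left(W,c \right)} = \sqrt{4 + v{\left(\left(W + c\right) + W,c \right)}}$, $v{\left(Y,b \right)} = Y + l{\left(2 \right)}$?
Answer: $\frac{\left(313 - 278 i \sqrt{11}\right)^{2}}{77284} \approx -9.7323 - 7.4684 i$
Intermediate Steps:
$l{\left(T \right)} = 0$
$v{\left(Y,b \right)} = Y$ ($v{\left(Y,b \right)} = Y + 0 = Y$)
$Q{\left(W,c \right)} = \sqrt{4 + c + 2 W}$ ($Q{\left(W,c \right)} = \sqrt{4 + \left(\left(W + c\right) + W\right)} = \sqrt{4 + \left(c + 2 W\right)} = \sqrt{4 + c + 2 W}$)
$\left(Q{\left(-16,17 \right)} + \frac{183 + 130}{-115 - 163}\right)^{2} = \left(\sqrt{4 + 17 + 2 \left(-16\right)} + \frac{183 + 130}{-115 - 163}\right)^{2} = \left(\sqrt{4 + 17 - 32} + \frac{313}{-278}\right)^{2} = \left(\sqrt{-11} + 313 \left(- \frac{1}{278}\right)\right)^{2} = \left(i \sqrt{11} - \frac{313}{278}\right)^{2} = \left(- \frac{313}{278} + i \sqrt{11}\right)^{2}$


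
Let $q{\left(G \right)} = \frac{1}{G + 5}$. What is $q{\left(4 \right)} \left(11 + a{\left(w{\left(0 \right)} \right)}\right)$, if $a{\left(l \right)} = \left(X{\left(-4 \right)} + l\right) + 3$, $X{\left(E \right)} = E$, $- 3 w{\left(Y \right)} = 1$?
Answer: $\frac{29}{27} \approx 1.0741$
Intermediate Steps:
$w{\left(Y \right)} = - \frac{1}{3}$ ($w{\left(Y \right)} = \left(- \frac{1}{3}\right) 1 = - \frac{1}{3}$)
$a{\left(l \right)} = -1 + l$ ($a{\left(l \right)} = \left(-4 + l\right) + 3 = -1 + l$)
$q{\left(G \right)} = \frac{1}{5 + G}$
$q{\left(4 \right)} \left(11 + a{\left(w{\left(0 \right)} \right)}\right) = \frac{11 - \frac{4}{3}}{5 + 4} = \frac{11 - \frac{4}{3}}{9} = \frac{1}{9} \cdot \frac{29}{3} = \frac{29}{27}$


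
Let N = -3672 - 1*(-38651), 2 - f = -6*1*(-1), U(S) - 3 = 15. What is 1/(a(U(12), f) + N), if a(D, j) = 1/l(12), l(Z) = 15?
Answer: 15/524686 ≈ 2.8589e-5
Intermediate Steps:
U(S) = 18 (U(S) = 3 + 15 = 18)
f = -4 (f = 2 - (-6*1)*(-1) = 2 - (-6)*(-1) = 2 - 1*6 = 2 - 6 = -4)
N = 34979 (N = -3672 + 38651 = 34979)
a(D, j) = 1/15
1/(a(U(12), f) + N) = 1/(1/15 + 34979) = 1/(524686/15) = 15/524686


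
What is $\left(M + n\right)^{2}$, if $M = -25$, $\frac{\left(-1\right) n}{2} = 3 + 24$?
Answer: $6241$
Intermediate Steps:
$n = -54$ ($n = - 2 \left(3 + 24\right) = \left(-2\right) 27 = -54$)
$\left(M + n\right)^{2} = \left(-25 - 54\right)^{2} = \left(-79\right)^{2} = 6241$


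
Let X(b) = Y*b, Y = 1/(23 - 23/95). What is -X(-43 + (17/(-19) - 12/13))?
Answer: 27675/14053 ≈ 1.9693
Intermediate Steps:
Y = 95/2162 (Y = 1/(23 - 23*1/95) = 1/(23 - 23/95) = 1/(2162/95) = 95/2162 ≈ 0.043941)
X(b) = 95*b/2162
-X(-43 + (17/(-19) - 12/13)) = -95*(-43 + (17/(-19) - 12/13))/2162 = -95*(-43 + (17*(-1/19) - 12*1/13))/2162 = -95*(-43 + (-17/19 - 12/13))/2162 = -95*(-43 - 449/247)/2162 = -95*(-11070)/(2162*247) = -1*(-27675/14053) = 27675/14053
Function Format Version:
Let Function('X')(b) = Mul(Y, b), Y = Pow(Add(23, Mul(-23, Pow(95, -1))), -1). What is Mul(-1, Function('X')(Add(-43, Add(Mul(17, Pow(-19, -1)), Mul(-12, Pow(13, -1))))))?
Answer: Rational(27675, 14053) ≈ 1.9693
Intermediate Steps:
Y = Rational(95, 2162) (Y = Pow(Add(23, Mul(-23, Rational(1, 95))), -1) = Pow(Add(23, Rational(-23, 95)), -1) = Pow(Rational(2162, 95), -1) = Rational(95, 2162) ≈ 0.043941)
Function('X')(b) = Mul(Rational(95, 2162), b)
Mul(-1, Function('X')(Add(-43, Add(Mul(17, Pow(-19, -1)), Mul(-12, Pow(13, -1)))))) = Mul(-1, Mul(Rational(95, 2162), Add(-43, Add(Mul(17, Pow(-19, -1)), Mul(-12, Pow(13, -1)))))) = Mul(-1, Mul(Rational(95, 2162), Add(-43, Add(Mul(17, Rational(-1, 19)), Mul(-12, Rational(1, 13)))))) = Mul(-1, Mul(Rational(95, 2162), Add(-43, Add(Rational(-17, 19), Rational(-12, 13))))) = Mul(-1, Mul(Rational(95, 2162), Add(-43, Rational(-449, 247)))) = Mul(-1, Mul(Rational(95, 2162), Rational(-11070, 247))) = Mul(-1, Rational(-27675, 14053)) = Rational(27675, 14053)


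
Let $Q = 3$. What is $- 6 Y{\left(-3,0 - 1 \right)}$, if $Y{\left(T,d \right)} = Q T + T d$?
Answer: $36$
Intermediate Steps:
$Y{\left(T,d \right)} = 3 T + T d$
$- 6 Y{\left(-3,0 - 1 \right)} = - 6 \left(- 3 \left(3 + \left(0 - 1\right)\right)\right) = - 6 \left(- 3 \left(3 - 1\right)\right) = - 6 \left(\left(-3\right) 2\right) = \left(-6\right) \left(-6\right) = 36$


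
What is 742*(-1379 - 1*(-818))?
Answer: -416262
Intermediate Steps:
742*(-1379 - 1*(-818)) = 742*(-1379 + 818) = 742*(-561) = -416262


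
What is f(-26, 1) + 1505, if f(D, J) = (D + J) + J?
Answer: 1481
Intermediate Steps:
f(D, J) = D + 2*J
f(-26, 1) + 1505 = (-26 + 2*1) + 1505 = (-26 + 2) + 1505 = -24 + 1505 = 1481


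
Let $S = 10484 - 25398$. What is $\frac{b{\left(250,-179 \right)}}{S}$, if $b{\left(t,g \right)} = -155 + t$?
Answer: $- \frac{95}{14914} \approx -0.0063699$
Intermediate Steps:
$S = -14914$
$\frac{b{\left(250,-179 \right)}}{S} = \frac{-155 + 250}{-14914} = 95 \left(- \frac{1}{14914}\right) = - \frac{95}{14914}$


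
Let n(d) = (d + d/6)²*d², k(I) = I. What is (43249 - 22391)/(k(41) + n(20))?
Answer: 187722/1960369 ≈ 0.095758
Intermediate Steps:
n(d) = 49*d⁴/36 (n(d) = (d + d*(⅙))²*d² = (d + d/6)²*d² = (7*d/6)²*d² = (49*d²/36)*d² = 49*d⁴/36)
(43249 - 22391)/(k(41) + n(20)) = (43249 - 22391)/(41 + (49/36)*20⁴) = 20858/(41 + (49/36)*160000) = 20858/(41 + 1960000/9) = 20858/(1960369/9) = 20858*(9/1960369) = 187722/1960369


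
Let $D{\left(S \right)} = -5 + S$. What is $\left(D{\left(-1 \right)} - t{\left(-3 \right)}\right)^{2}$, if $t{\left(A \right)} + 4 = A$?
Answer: $1$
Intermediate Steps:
$t{\left(A \right)} = -4 + A$
$\left(D{\left(-1 \right)} - t{\left(-3 \right)}\right)^{2} = \left(\left(-5 - 1\right) - \left(-4 - 3\right)\right)^{2} = \left(-6 - -7\right)^{2} = \left(-6 + 7\right)^{2} = 1^{2} = 1$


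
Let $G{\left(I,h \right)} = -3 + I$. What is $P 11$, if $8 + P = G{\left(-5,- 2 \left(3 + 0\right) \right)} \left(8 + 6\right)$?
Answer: $-1320$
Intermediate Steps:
$P = -120$ ($P = -8 + \left(-3 - 5\right) \left(8 + 6\right) = -8 - 112 = -120$)
$P 11 = \left(-120\right) 11 = -1320$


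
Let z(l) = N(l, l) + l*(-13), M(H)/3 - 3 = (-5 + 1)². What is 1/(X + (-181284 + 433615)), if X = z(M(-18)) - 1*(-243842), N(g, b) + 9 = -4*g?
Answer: 1/495195 ≈ 2.0194e-6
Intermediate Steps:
M(H) = 57 (M(H) = 9 + 3*(-5 + 1)² = 9 + 3*(-4)² = 9 + 3*16 = 9 + 48 = 57)
N(g, b) = -9 - 4*g
z(l) = -9 - 17*l (z(l) = (-9 - 4*l) + l*(-13) = (-9 - 4*l) - 13*l = -9 - 17*l)
X = 242864 (X = (-9 - 17*57) - 1*(-243842) = (-9 - 969) + 243842 = -978 + 243842 = 242864)
1/(X + (-181284 + 433615)) = 1/(242864 + (-181284 + 433615)) = 1/(242864 + 252331) = 1/495195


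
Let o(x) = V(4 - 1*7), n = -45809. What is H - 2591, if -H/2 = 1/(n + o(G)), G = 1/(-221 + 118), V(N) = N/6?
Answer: -237384825/91619 ≈ -2591.0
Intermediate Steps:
V(N) = N/6 (V(N) = N*(⅙) = N/6)
G = -1/103 (G = 1/(-103) = -1/103 ≈ -0.0097087)
o(x) = -½ (o(x) = (4 - 1*7)/6 = (4 - 7)/6 = (⅙)*(-3) = -½)
H = 4/91619 (H = -2/(-45809 - ½) = -2/(-91619/2) = -2*(-2/91619) = 4/91619 ≈ 4.3659e-5)
H - 2591 = 4/91619 - 2591 = -237384825/91619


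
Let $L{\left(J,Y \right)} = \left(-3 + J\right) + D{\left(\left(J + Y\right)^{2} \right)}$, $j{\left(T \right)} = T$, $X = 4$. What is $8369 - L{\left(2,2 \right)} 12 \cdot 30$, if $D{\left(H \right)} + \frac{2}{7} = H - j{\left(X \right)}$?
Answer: $\frac{31583}{7} \approx 4511.9$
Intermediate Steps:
$D{\left(H \right)} = - \frac{30}{7} + H$ ($D{\left(H \right)} = - \frac{2}{7} + \left(H - 4\right) = - \frac{2}{7} + \left(-4 + H\right) = - \frac{30}{7} + H$)
$L{\left(J,Y \right)} = - \frac{51}{7} + J + \left(J + Y\right)^{2}$ ($L{\left(J,Y \right)} = \left(-3 + J\right) + \left(- \frac{30}{7} + \left(J + Y\right)^{2}\right) = - \frac{51}{7} + J + \left(J + Y\right)^{2}$)
$8369 - L{\left(2,2 \right)} 12 \cdot 30 = 8369 - \left(- \frac{51}{7} + 2 + \left(2 + 2\right)^{2}\right) 12 \cdot 30 = 8369 - \left(- \frac{51}{7} + 2 + 4^{2}\right) 12 \cdot 30 = 8369 - \left(- \frac{51}{7} + 2 + 16\right) 12 \cdot 30 = 8369 - \frac{75}{7} \cdot 12 \cdot 30 = 8369 - \frac{900}{7} \cdot 30 = 8369 - \frac{27000}{7} = \frac{31583}{7}$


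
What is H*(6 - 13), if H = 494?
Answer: -3458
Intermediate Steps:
H*(6 - 13) = 494*(6 - 13) = 494*(-7) = -3458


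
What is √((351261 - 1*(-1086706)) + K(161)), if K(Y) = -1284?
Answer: √1436683 ≈ 1198.6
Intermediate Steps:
√((351261 - 1*(-1086706)) + K(161)) = √((351261 - 1*(-1086706)) - 1284) = √((351261 + 1086706) - 1284) = √(1437967 - 1284) = √1436683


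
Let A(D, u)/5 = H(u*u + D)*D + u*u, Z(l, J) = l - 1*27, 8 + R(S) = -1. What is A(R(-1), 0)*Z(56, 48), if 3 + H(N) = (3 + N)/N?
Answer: 3045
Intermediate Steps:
R(S) = -9 (R(S) = -8 - 1 = -9)
H(N) = -3 + (3 + N)/N
Z(l, J) = -27 + l (Z(l, J) = l - 27 = -27 + l)
A(D, u) = 5*u**2 + 5*D*(-2 + 3/(D + u**2)) (A(D, u) = 5*((-2 + 3/(u*u + D))*D + u*u) = 5*((-2 + 3/(u**2 + D))*D + u**2) = 5*((-2 + 3/(D + u**2))*D + u**2) = 5*(D*(-2 + 3/(D + u**2)) + u**2) = 5*(u**2 + D*(-2 + 3/(D + u**2))) = 5*u**2 + 5*D*(-2 + 3/(D + u**2)))
A(R(-1), 0)*Z(56, 48) = (5*(0**4 - 2*(-9)**2 + 3*(-9) - 1*(-9)*0**2)/(-9 + 0**2))*(-27 + 56) = (5*(0 - 2*81 - 27 - 1*(-9)*0)/(-9 + 0))*29 = (5*(0 - 162 - 27 + 0)/(-9))*29 = (5*(-1/9)*(-189))*29 = 105*29 = 3045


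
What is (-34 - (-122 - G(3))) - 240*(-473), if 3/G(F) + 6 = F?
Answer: 113607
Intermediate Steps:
G(F) = 3/(-6 + F)
(-34 - (-122 - G(3))) - 240*(-473) = (-34 - (-122 - 3/(-6 + 3))) - 240*(-473) = (-34 - (-122 - 3/(-3))) + 113520 = (-34 - (-122 - 3*(-1)/3)) + 113520 = (-34 - (-122 - 1*(-1))) + 113520 = (-34 - (-122 + 1)) + 113520 = (-34 - 1*(-121)) + 113520 = (-34 + 121) + 113520 = 87 + 113520 = 113607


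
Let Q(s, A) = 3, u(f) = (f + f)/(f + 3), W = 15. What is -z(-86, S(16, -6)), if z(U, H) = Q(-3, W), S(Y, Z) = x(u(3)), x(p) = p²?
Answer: -3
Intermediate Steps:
u(f) = 2*f/(3 + f) (u(f) = (2*f)/(3 + f) = 2*f/(3 + f))
S(Y, Z) = 1 (S(Y, Z) = (2*3/(3 + 3))² = (2*3/6)² = (2*3*(⅙))² = 1² = 1)
z(U, H) = 3
-z(-86, S(16, -6)) = -1*3 = -3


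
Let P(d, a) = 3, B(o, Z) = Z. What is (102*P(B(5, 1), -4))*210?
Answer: 64260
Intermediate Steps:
(102*P(B(5, 1), -4))*210 = (102*3)*210 = 306*210 = 64260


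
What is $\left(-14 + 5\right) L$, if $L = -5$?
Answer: $45$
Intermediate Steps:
$\left(-14 + 5\right) L = \left(-14 + 5\right) \left(-5\right) = \left(-9\right) \left(-5\right) = 45$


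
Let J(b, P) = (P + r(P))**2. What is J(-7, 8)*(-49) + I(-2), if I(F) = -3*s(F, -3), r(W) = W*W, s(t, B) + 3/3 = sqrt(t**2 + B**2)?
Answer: -254013 - 3*sqrt(13) ≈ -2.5402e+5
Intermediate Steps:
s(t, B) = -1 + sqrt(B**2 + t**2) (s(t, B) = -1 + sqrt(t**2 + B**2) = -1 + sqrt(B**2 + t**2))
r(W) = W**2
J(b, P) = (P + P**2)**2
I(F) = 3 - 3*sqrt(9 + F**2) (I(F) = -3*(-1 + sqrt((-3)**2 + F**2)) = -3*(-1 + sqrt(9 + F**2)) = 3 - 3*sqrt(9 + F**2))
J(-7, 8)*(-49) + I(-2) = (8**2*(1 + 8)**2)*(-49) + (3 - 3*sqrt(9 + (-2)**2)) = (64*9**2)*(-49) + (3 - 3*sqrt(9 + 4)) = (64*81)*(-49) + (3 - 3*sqrt(13)) = 5184*(-49) + (3 - 3*sqrt(13)) = -254016 + (3 - 3*sqrt(13)) = -254013 - 3*sqrt(13)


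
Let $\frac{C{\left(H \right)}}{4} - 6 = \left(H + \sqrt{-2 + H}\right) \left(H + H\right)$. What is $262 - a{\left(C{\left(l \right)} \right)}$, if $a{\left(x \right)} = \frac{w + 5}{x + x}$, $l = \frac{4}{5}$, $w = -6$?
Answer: $\frac{36728387}{140176} - \frac{25 i \sqrt{30}}{35044} \approx 262.02 - 0.0039074 i$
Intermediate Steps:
$l = \frac{4}{5}$ ($l = 4 \cdot \frac{1}{5} = \frac{4}{5} \approx 0.8$)
$C{\left(H \right)} = 24 + 8 H \left(H + \sqrt{-2 + H}\right)$ ($C{\left(H \right)} = 24 + 4 \left(H + \sqrt{-2 + H}\right) \left(H + H\right) = 24 + 4 \left(H + \sqrt{-2 + H}\right) 2 H = 24 + 4 \cdot 2 H \left(H + \sqrt{-2 + H}\right) = 24 + 8 H \left(H + \sqrt{-2 + H}\right)$)
$a{\left(x \right)} = - \frac{1}{2 x}$ ($a{\left(x \right)} = \frac{-6 + 5}{x + x} = - \frac{1}{2 x}$)
$262 - a{\left(C{\left(l \right)} \right)} = 262 - - \frac{1}{2 \left(24 + 8 \left(\frac{4}{5}\right)^{2} + 8 \cdot \frac{4}{5} \sqrt{-2 + \frac{4}{5}}\right)} = 262 - - \frac{1}{2 \left(24 + 8 \cdot \frac{16}{25} + 8 \cdot \frac{4}{5} \sqrt{- \frac{6}{5}}\right)} = 262 - - \frac{1}{2 \left(24 + \frac{128}{25} + 8 \cdot \frac{4}{5} \frac{i \sqrt{30}}{5}\right)} = 262 - - \frac{1}{2 \left(24 + \frac{128}{25} + \frac{32 i \sqrt{30}}{25}\right)} = 262 - - \frac{1}{2 \left(\frac{728}{25} + \frac{32 i \sqrt{30}}{25}\right)} = 262 + \frac{1}{2 \left(\frac{728}{25} + \frac{32 i \sqrt{30}}{25}\right)}$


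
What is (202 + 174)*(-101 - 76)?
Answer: -66552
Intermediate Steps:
(202 + 174)*(-101 - 76) = 376*(-177) = -66552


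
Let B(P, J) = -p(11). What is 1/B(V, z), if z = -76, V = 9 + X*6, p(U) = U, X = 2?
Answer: -1/11 ≈ -0.090909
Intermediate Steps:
V = 21 (V = 9 + 2*6 = 9 + 12 = 21)
B(P, J) = -11 (B(P, J) = -1*11 = -11)
1/B(V, z) = 1/(-11) = -1/11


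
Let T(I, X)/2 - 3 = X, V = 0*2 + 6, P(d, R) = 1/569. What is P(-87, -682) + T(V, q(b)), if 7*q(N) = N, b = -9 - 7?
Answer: 5697/3983 ≈ 1.4303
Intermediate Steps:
P(d, R) = 1/569
b = -16
q(N) = N/7
V = 6 (V = 0 + 6 = 6)
T(I, X) = 6 + 2*X
P(-87, -682) + T(V, q(b)) = 1/569 + (6 + 2*((⅐)*(-16))) = 1/569 + (6 + 2*(-16/7)) = 1/569 + (6 - 32/7) = 1/569 + 10/7 = 5697/3983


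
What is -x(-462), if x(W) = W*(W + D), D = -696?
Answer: -534996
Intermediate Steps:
x(W) = W*(-696 + W) (x(W) = W*(W - 696) = W*(-696 + W))
-x(-462) = -(-462)*(-696 - 462) = -(-462)*(-1158) = -1*534996 = -534996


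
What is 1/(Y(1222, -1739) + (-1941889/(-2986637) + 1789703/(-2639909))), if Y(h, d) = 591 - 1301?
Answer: -7884449896033/5598178209134140 ≈ -0.0014084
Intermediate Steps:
Y(h, d) = -710
1/(Y(1222, -1739) + (-1941889/(-2986637) + 1789703/(-2639909))) = 1/(-710 + (-1941889/(-2986637) + 1789703/(-2639909))) = 1/(-710 + (-1941889*(-1/2986637) + 1789703*(-1/2639909))) = 1/(-710 + (1941889/2986637 - 1789703/2639909)) = 1/(-710 - 218782950710/7884449896033) = 1/(-5598178209134140/7884449896033) = -7884449896033/5598178209134140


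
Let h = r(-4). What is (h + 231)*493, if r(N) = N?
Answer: 111911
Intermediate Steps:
h = -4
(h + 231)*493 = (-4 + 231)*493 = 227*493 = 111911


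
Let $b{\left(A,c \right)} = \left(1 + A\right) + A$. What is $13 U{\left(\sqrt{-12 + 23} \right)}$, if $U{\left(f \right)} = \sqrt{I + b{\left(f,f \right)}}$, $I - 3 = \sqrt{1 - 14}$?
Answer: $13 \sqrt{4 + 2 \sqrt{11} + i \sqrt{13}} \approx 42.98 + 7.0886 i$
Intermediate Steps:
$b{\left(A,c \right)} = 1 + 2 A$
$I = 3 + i \sqrt{13}$ ($I = 3 + \sqrt{1 - 14} = 3 + \sqrt{-13} = 3 + i \sqrt{13} \approx 3.0 + 3.6056 i$)
$U{\left(f \right)} = \sqrt{4 + 2 f + i \sqrt{13}}$ ($U{\left(f \right)} = \sqrt{\left(3 + i \sqrt{13}\right) + \left(1 + 2 f\right)} = \sqrt{4 + 2 f + i \sqrt{13}}$)
$13 U{\left(\sqrt{-12 + 23} \right)} = 13 \sqrt{4 + 2 \sqrt{-12 + 23} + i \sqrt{13}} = 13 \sqrt{4 + 2 \sqrt{11} + i \sqrt{13}}$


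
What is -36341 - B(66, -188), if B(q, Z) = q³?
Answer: -323837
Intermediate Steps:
-36341 - B(66, -188) = -36341 - 1*66³ = -36341 - 1*287496 = -36341 - 287496 = -323837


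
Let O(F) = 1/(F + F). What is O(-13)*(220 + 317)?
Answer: -537/26 ≈ -20.654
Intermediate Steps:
O(F) = 1/(2*F)
O(-13)*(220 + 317) = ((½)/(-13))*(220 + 317) = ((½)*(-1/13))*537 = -1/26*537 = -537/26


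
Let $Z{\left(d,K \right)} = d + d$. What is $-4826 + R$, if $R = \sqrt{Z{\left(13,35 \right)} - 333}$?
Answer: $-4826 + i \sqrt{307} \approx -4826.0 + 17.521 i$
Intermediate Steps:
$Z{\left(d,K \right)} = 2 d$
$R = i \sqrt{307}$ ($R = \sqrt{2 \cdot 13 - 333} = \sqrt{26 - 333} = \sqrt{-307} = i \sqrt{307} \approx 17.521 i$)
$-4826 + R = -4826 + i \sqrt{307}$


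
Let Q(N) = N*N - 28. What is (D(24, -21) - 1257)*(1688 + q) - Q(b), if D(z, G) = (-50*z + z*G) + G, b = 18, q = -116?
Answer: -4688000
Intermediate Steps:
D(z, G) = G - 50*z + G*z (D(z, G) = (-50*z + G*z) + G = G - 50*z + G*z)
Q(N) = -28 + N**2 (Q(N) = N**2 - 28 = -28 + N**2)
(D(24, -21) - 1257)*(1688 + q) - Q(b) = ((-21 - 50*24 - 21*24) - 1257)*(1688 - 116) - (-28 + 18**2) = ((-21 - 1200 - 504) - 1257)*1572 - (-28 + 324) = (-1725 - 1257)*1572 - 1*296 = -2982*1572 - 296 = -4687704 - 296 = -4688000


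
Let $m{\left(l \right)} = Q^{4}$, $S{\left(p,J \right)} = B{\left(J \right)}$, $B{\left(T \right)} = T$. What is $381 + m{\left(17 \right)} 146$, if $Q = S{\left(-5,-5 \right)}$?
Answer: $91631$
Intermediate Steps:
$S{\left(p,J \right)} = J$
$Q = -5$
$m{\left(l \right)} = 625$ ($m{\left(l \right)} = \left(-5\right)^{4} = 625$)
$381 + m{\left(17 \right)} 146 = 381 + 625 \cdot 146 = 381 + 91250 = 91631$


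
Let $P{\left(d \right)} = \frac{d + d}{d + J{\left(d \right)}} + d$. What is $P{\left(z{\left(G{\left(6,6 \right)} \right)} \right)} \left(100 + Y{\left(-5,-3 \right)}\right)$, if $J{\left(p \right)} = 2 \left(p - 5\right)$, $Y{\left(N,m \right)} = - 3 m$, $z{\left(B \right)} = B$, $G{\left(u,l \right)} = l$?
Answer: $\frac{1635}{2} \approx 817.5$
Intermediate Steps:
$J{\left(p \right)} = -10 + 2 p$ ($J{\left(p \right)} = 2 \left(-5 + p\right) = -10 + 2 p$)
$P{\left(d \right)} = d + \frac{2 d}{-10 + 3 d}$ ($P{\left(d \right)} = \frac{d + d}{d + \left(-10 + 2 d\right)} + d = \frac{2 d}{-10 + 3 d} + d = d + \frac{2 d}{-10 + 3 d}$)
$P{\left(z{\left(G{\left(6,6 \right)} \right)} \right)} \left(100 + Y{\left(-5,-3 \right)}\right) = \frac{6 \left(-8 + 3 \cdot 6\right)}{-10 + 3 \cdot 6} \left(100 - -9\right) = \frac{6 \left(-8 + 18\right)}{-10 + 18} \left(100 + 9\right) = 6 \cdot \frac{1}{8} \cdot 10 \cdot 109 = \frac{15}{2} \cdot 109 = \frac{1635}{2}$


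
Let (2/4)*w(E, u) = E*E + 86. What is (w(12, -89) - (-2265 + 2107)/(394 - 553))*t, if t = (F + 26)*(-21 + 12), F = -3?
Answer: -5035758/53 ≈ -95014.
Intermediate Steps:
w(E, u) = 172 + 2*E**2 (w(E, u) = 2*(E*E + 86) = 2*(E**2 + 86) = 2*(86 + E**2) = 172 + 2*E**2)
t = -207 (t = (-3 + 26)*(-21 + 12) = 23*(-9) = -207)
(w(12, -89) - (-2265 + 2107)/(394 - 553))*t = ((172 + 2*12**2) - (-2265 + 2107)/(394 - 553))*(-207) = ((172 + 2*144) - (-158)/(-159))*(-207) = ((172 + 288) - (-158)*(-1)/159)*(-207) = (460 - 1*158/159)*(-207) = (460 - 158/159)*(-207) = (72982/159)*(-207) = -5035758/53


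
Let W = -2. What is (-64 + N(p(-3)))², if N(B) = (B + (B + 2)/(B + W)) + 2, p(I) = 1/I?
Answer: 1752976/441 ≈ 3975.0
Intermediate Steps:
N(B) = 2 + B + (2 + B)/(-2 + B) (N(B) = (B + (B + 2)/(B - 2)) + 2 = (B + (2 + B)/(-2 + B)) + 2 = 2 + B + (2 + B)/(-2 + B))
(-64 + N(p(-3)))² = (-64 + (-2 + 1/(-3) + (1/(-3))²)/(-2 + 1/(-3)))² = (-64 + (-2 - ⅓ + (-⅓)²)/(-2 - ⅓))² = (-64 + (-2 - ⅓ + ⅑)/(-7/3))² = (-64 - 3/7*(-20/9))² = (-64 + 20/21)² = (-1324/21)² = 1752976/441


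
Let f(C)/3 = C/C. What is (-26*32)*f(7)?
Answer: -2496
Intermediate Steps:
f(C) = 3 (f(C) = 3*(C/C) = 3*1 = 3)
(-26*32)*f(7) = -26*32*3 = -832*3 = -2496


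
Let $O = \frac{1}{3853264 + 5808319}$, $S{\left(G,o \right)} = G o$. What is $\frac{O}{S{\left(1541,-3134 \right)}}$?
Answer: $- \frac{1}{46660557129002} \approx -2.1431 \cdot 10^{-14}$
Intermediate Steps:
$O = \frac{1}{9661583} \approx 1.035 \cdot 10^{-7}$
$\frac{O}{S{\left(1541,-3134 \right)}} = \frac{1}{9661583 \cdot 1541 \left(-3134\right)} = \frac{1}{9661583 \left(-4829494\right)} = \frac{1}{9661583} \left(- \frac{1}{4829494}\right) = - \frac{1}{46660557129002}$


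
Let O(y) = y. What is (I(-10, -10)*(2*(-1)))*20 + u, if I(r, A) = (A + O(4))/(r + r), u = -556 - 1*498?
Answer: -1066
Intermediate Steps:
u = -1054 (u = -556 - 498 = -1054)
I(r, A) = (4 + A)/(2*r) (I(r, A) = (A + 4)/(r + r) = (4 + A)/((2*r)) = (4 + A)*(1/(2*r)) = (4 + A)/(2*r))
(I(-10, -10)*(2*(-1)))*20 + u = (((½)*(4 - 10)/(-10))*(2*(-1)))*20 - 1054 = (((½)*(-⅒)*(-6))*(-2))*20 - 1054 = ((3/10)*(-2))*20 - 1054 = -⅗*20 - 1054 = -12 - 1054 = -1066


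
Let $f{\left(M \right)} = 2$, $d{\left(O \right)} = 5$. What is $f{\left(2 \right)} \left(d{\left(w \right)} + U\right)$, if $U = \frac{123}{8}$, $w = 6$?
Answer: $\frac{163}{4} \approx 40.75$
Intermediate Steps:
$U = \frac{123}{8}$ ($U = 123 \cdot \frac{1}{8} = \frac{123}{8} \approx 15.375$)
$f{\left(2 \right)} \left(d{\left(w \right)} + U\right) = 2 \left(5 + \frac{123}{8}\right) = 2 \cdot \frac{163}{8} = \frac{163}{4}$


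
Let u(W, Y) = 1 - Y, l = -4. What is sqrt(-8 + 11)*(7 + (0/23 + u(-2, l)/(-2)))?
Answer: 9*sqrt(3)/2 ≈ 7.7942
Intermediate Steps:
sqrt(-8 + 11)*(7 + (0/23 + u(-2, l)/(-2))) = sqrt(-8 + 11)*(7 + (0/23 + (1 - 1*(-4))/(-2))) = sqrt(3)*(7 + (0*(1/23) + (1 + 4)*(-1/2))) = sqrt(3)*(7 + (0 + 5*(-1/2))) = sqrt(3)*(7 + (0 - 5/2)) = sqrt(3)*(7 - 5/2) = sqrt(3)*(9/2) = 9*sqrt(3)/2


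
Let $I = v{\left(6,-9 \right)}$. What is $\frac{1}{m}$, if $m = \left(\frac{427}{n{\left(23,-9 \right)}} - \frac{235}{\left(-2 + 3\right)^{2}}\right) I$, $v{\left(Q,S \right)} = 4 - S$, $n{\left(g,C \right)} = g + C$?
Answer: $- \frac{2}{5317} \approx -0.00037615$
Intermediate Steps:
$n{\left(g,C \right)} = C + g$
$I = 13$ ($I = 4 - -9 = 4 + 9 = 13$)
$m = - \frac{5317}{2}$ ($m = \left(\frac{427}{-9 + 23} - \frac{235}{\left(-2 + 3\right)^{2}}\right) 13 = \left(\frac{427}{14} - \frac{235}{1^{2}}\right) 13 = \left(427 \cdot \frac{1}{14} - \frac{235}{1}\right) 13 = \left(\frac{61}{2} - 235\right) 13 = \left(- \frac{409}{2}\right) 13 = - \frac{5317}{2} \approx -2658.5$)
$\frac{1}{m} = \frac{1}{- \frac{5317}{2}} = - \frac{2}{5317}$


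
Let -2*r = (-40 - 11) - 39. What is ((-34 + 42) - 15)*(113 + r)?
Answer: -1106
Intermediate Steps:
r = 45 (r = -((-40 - 11) - 39)/2 = -(-51 - 39)/2 = -½*(-90) = 45)
((-34 + 42) - 15)*(113 + r) = ((-34 + 42) - 15)*(113 + 45) = (8 - 15)*158 = -7*158 = -1106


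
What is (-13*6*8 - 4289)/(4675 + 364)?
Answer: -4913/5039 ≈ -0.97499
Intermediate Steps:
(-13*6*8 - 4289)/(4675 + 364) = (-78*8 - 4289)/5039 = (-624 - 4289)*(1/5039) = -4913*1/5039 = -4913/5039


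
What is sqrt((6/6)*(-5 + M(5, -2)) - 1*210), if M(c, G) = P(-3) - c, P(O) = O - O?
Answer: 2*I*sqrt(55) ≈ 14.832*I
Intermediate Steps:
P(O) = 0
M(c, G) = -c (M(c, G) = 0 - c = -c)
sqrt((6/6)*(-5 + M(5, -2)) - 1*210) = sqrt((6/6)*(-5 - 1*5) - 1*210) = sqrt((6*(1/6))*(-5 - 5) - 210) = sqrt(1*(-10) - 210) = sqrt(-10 - 210) = sqrt(-220) = 2*I*sqrt(55)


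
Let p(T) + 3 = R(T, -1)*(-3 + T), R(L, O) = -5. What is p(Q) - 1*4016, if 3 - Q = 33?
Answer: -3854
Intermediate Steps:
Q = -30 (Q = 3 - 1*33 = 3 - 33 = -30)
p(T) = 12 - 5*T (p(T) = -3 - 5*(-3 + T) = -3 + (15 - 5*T) = 12 - 5*T)
p(Q) - 1*4016 = (12 - 5*(-30)) - 1*4016 = (12 + 150) - 4016 = 162 - 4016 = -3854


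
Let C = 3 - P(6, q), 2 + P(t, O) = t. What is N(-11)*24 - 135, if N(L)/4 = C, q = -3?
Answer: -231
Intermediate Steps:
P(t, O) = -2 + t
C = -1 (C = 3 - (-2 + 6) = 3 - 1*4 = 3 - 4 = -1)
N(L) = -4 (N(L) = 4*(-1) = -4)
N(-11)*24 - 135 = -4*24 - 135 = -96 - 135 = -231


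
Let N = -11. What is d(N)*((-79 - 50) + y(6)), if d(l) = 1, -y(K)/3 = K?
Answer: -147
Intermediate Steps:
y(K) = -3*K
d(N)*((-79 - 50) + y(6)) = 1*((-79 - 50) - 3*6) = 1*(-129 - 18) = 1*(-147) = -147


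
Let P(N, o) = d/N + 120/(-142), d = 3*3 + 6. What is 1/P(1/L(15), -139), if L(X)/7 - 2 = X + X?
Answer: 71/238500 ≈ 0.00029769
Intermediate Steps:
L(X) = 14 + 14*X (L(X) = 14 + 7*(X + X) = 14 + 7*(2*X) = 14 + 14*X)
d = 15 (d = 9 + 6 = 15)
P(N, o) = -60/71 + 15/N (P(N, o) = 15/N + 120/(-142) = 15/N + 120*(-1/142) = 15/N - 60/71 = -60/71 + 15/N)
1/P(1/L(15), -139) = 1/(-60/71 + 15/(1/(14 + 14*15))) = 1/(-60/71 + 15/(1/(14 + 210))) = 1/(-60/71 + 15/(1/224)) = 1/(-60/71 + 15*224) = 1/(-60/71 + 3360) = 1/(238500/71) = 71/238500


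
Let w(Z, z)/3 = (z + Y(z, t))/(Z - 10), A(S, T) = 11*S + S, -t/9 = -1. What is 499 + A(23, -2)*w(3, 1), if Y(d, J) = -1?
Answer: 499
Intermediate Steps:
t = 9 (t = -9*(-1) = 9)
A(S, T) = 12*S
w(Z, z) = 3*(-1 + z)/(-10 + Z) (w(Z, z) = 3*((z - 1)/(Z - 10)) = 3*((-1 + z)/(-10 + Z)) = 3*(-1 + z)/(-10 + Z))
499 + A(23, -2)*w(3, 1) = 499 + (12*23)*(3*(-1 + 1)/(-10 + 3)) = 499 + 276*(3*0/(-7)) = 499 + 276*(3*(-⅐)*0) = 499 + 276*0 = 499 + 0 = 499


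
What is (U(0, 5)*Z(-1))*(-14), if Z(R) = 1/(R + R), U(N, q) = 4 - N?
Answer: 28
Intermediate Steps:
Z(R) = 1/(2*R)
(U(0, 5)*Z(-1))*(-14) = ((4 - 1*0)*((1/2)/(-1)))*(-14) = ((4 + 0)*((1/2)*(-1)))*(-14) = (4*(-1/2))*(-14) = -2*(-14) = 28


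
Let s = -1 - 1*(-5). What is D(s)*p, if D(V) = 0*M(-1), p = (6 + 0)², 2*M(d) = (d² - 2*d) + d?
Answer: 0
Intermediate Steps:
M(d) = d²/2 - d/2 (M(d) = ((d² - 2*d) + d)/2 = (d² - d)/2 = d²/2 - d/2)
s = 4 (s = -1 + 5 = 4)
p = 36 (p = 6² = 36)
D(V) = 0 (D(V) = 0*((½)*(-1)*(-1 - 1)) = 0*((½)*(-1)*(-2)) = 0*1 = 0)
D(s)*p = 0*36 = 0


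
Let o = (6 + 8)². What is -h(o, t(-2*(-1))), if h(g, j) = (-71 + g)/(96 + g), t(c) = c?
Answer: -125/292 ≈ -0.42808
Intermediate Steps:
o = 196 (o = 14² = 196)
h(g, j) = (-71 + g)/(96 + g)
-h(o, t(-2*(-1))) = -(-71 + 196)/(96 + 196) = -125/292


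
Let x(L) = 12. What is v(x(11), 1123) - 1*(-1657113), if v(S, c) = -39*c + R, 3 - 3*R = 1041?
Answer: 1612970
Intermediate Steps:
R = -346 (R = 1 - 1/3*1041 = 1 - 347 = -346)
v(S, c) = -346 - 39*c (v(S, c) = -39*c - 346 = -346 - 39*c)
v(x(11), 1123) - 1*(-1657113) = (-346 - 39*1123) - 1*(-1657113) = (-346 - 43797) + 1657113 = -44143 + 1657113 = 1612970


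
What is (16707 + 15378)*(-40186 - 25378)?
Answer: -2103620940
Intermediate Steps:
(16707 + 15378)*(-40186 - 25378) = 32085*(-65564) = -2103620940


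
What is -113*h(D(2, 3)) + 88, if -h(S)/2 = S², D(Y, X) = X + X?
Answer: 8224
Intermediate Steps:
D(Y, X) = 2*X
h(S) = -2*S²
-113*h(D(2, 3)) + 88 = -(-226)*(2*3)² + 88 = -(-226)*6² + 88 = -(-226)*36 + 88 = -113*(-72) + 88 = 8136 + 88 = 8224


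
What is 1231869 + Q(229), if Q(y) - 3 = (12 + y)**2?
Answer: 1289953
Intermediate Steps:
Q(y) = 3 + (12 + y)**2
1231869 + Q(229) = 1231869 + (3 + (12 + 229)**2) = 1231869 + (3 + 241**2) = 1231869 + (3 + 58081) = 1231869 + 58084 = 1289953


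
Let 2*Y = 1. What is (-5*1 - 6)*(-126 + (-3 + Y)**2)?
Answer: 5269/4 ≈ 1317.3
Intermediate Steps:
Y = 1/2 (Y = (1/2)*1 = 1/2 ≈ 0.50000)
(-5*1 - 6)*(-126 + (-3 + Y)**2) = (-5*1 - 6)*(-126 + (-3 + 1/2)**2) = (-5 - 6)*(-126 + (-5/2)**2) = -11*(-126 + 25/4) = -11*(-479/4) = 5269/4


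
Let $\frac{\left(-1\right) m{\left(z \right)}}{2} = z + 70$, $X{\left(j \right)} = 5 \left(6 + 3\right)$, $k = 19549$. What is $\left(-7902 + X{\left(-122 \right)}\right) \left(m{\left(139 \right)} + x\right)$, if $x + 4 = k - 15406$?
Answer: $-29235897$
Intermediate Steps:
$x = 4139$ ($x = -4 + \left(19549 - 15406\right) = -4 + 4143 = 4139$)
$X{\left(j \right)} = 45$ ($X{\left(j \right)} = 5 \cdot 9 = 45$)
$m{\left(z \right)} = -140 - 2 z$ ($m{\left(z \right)} = - 2 \left(z + 70\right) = - 2 \left(70 + z\right) = -140 - 2 z$)
$\left(-7902 + X{\left(-122 \right)}\right) \left(m{\left(139 \right)} + x\right) = \left(-7902 + 45\right) \left(\left(-140 - 278\right) + 4139\right) = - 7857 \left(\left(-140 - 278\right) + 4139\right) = - 7857 \left(-418 + 4139\right) = \left(-7857\right) 3721 = -29235897$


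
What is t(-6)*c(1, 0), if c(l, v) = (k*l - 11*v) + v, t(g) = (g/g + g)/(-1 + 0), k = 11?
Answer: 55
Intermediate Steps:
t(g) = -1 - g (t(g) = (1 + g)/(-1) = (1 + g)*(-1) = -1 - g)
c(l, v) = -10*v + 11*l (c(l, v) = (11*l - 11*v) + v = (-11*v + 11*l) + v = -10*v + 11*l)
t(-6)*c(1, 0) = (-1 - 1*(-6))*(-10*0 + 11*1) = (-1 + 6)*(0 + 11) = 5*11 = 55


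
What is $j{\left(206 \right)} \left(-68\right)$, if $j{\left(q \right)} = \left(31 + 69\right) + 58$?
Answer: $-10744$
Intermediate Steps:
$j{\left(q \right)} = 158$ ($j{\left(q \right)} = 100 + 58 = 158$)
$j{\left(206 \right)} \left(-68\right) = 158 \left(-68\right) = -10744$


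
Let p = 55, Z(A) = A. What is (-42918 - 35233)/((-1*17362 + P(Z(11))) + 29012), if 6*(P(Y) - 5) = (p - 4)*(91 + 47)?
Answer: -78151/12828 ≈ -6.0922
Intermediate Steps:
P(Y) = 1178 (P(Y) = 5 + ((55 - 4)*(91 + 47))/6 = 5 + (51*138)/6 = 5 + (1/6)*7038 = 5 + 1173 = 1178)
(-42918 - 35233)/((-1*17362 + P(Z(11))) + 29012) = (-42918 - 35233)/((-1*17362 + 1178) + 29012) = -78151/((-17362 + 1178) + 29012) = -78151/(-16184 + 29012) = -78151/12828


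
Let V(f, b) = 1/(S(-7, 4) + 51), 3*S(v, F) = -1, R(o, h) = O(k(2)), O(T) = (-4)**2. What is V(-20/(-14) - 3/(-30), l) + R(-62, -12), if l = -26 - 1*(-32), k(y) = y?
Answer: 2435/152 ≈ 16.020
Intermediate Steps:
O(T) = 16
R(o, h) = 16
S(v, F) = -1/3 (S(v, F) = (1/3)*(-1) = -1/3)
l = 6 (l = -26 + 32 = 6)
V(f, b) = 3/152 (V(f, b) = 1/(-1/3 + 51) = 1/(152/3) = 3/152)
V(-20/(-14) - 3/(-30), l) + R(-62, -12) = 3/152 + 16 = 2435/152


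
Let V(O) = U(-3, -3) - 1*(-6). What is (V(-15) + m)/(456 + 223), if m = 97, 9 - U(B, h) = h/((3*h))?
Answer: 335/2037 ≈ 0.16446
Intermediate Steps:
U(B, h) = 26/3 (U(B, h) = 9 - h/(3*h) = 9 - h*1/(3*h) = 9 - 1*⅓ = 9 - ⅓ = 26/3)
V(O) = 44/3 (V(O) = 26/3 - 1*(-6) = 26/3 + 6 = 44/3)
(V(-15) + m)/(456 + 223) = (44/3 + 97)/(456 + 223) = (335/3)/679 = (335/3)*(1/679) = 335/2037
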